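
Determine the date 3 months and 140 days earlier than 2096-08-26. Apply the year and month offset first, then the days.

January 7, 2096

Going back 3 months and 140 days from August 26, 2096: first the month/year part, then the days.
month 8 − 3 = 5 → May 2096.
Day 26 is valid in May, giving May 26, 2096.
Now subtract 140 days from May 26, 2096.
Going back 26 days from May 26, 2096 reaches the end of the previous month; 140 − 26 = 114 left.
April 2096 has 30 days: 114 − 30 = 84 left.
March 2096 has 31 days: 84 − 31 = 53 left.
February 2096 has 29 days (2096 is a leap year): 53 − 29 = 24 left.
January 2096 has 31 days; 31 − 24 = 7 → January 7, 2096.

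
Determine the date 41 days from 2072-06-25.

August 5, 2072

Counting forward 41 days from June 25, 2072.
June has 30 days, so 30 − 25 = 5 days remain after June 25, 2072; 41 − 5 = 36 left.
July 2072 has 31 days: 36 − 31 = 5 left.
5 days into August 2072 → August 5, 2072.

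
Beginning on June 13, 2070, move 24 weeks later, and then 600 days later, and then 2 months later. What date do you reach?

Counting forward 24 weeks (= 168 days) from June 13, 2070:
June has 30 days, so 30 − 13 = 17 days remain after June 13, 2070; 168 − 17 = 151 left.
July 2070 has 31 days: 151 − 31 = 120 left.
August 2070 has 31 days: 120 − 31 = 89 left.
September 2070 has 30 days: 89 − 30 = 59 left.
October 2070 has 31 days: 59 − 31 = 28 left.
28 days into November 2070 → November 28, 2070.
Adding 600 days from November 28, 2070:
November has 30 days, so 30 − 28 = 2 days remain after November 28, 2070; 600 − 2 = 598 left.
December 2070 has 31 days: 598 − 31 = 567 left.
January 2071 has 31 days: 567 − 31 = 536 left.
February 2071 has 28 days (2071 is not a leap year): 536 − 28 = 508 left.
March 2071 has 31 days: 508 − 31 = 477 left.
April 2071 has 30 days: 477 − 30 = 447 left.
May 2071 has 31 days: 447 − 31 = 416 left.
June 2071 has 30 days: 416 − 30 = 386 left.
July 2071 has 31 days: 386 − 31 = 355 left.
August 2071 has 31 days: 355 − 31 = 324 left.
September 2071 has 30 days: 324 − 30 = 294 left.
October 2071 has 31 days: 294 − 31 = 263 left.
November 2071 has 30 days: 263 − 30 = 233 left.
December 2071 has 31 days: 233 − 31 = 202 left.
January 2072 has 31 days: 202 − 31 = 171 left.
February 2072 has 29 days (2072 is a leap year): 171 − 29 = 142 left.
March 2072 has 31 days: 142 − 31 = 111 left.
April 2072 has 30 days: 111 − 30 = 81 left.
May 2072 has 31 days: 81 − 31 = 50 left.
June 2072 has 30 days: 50 − 30 = 20 left.
20 days into July 2072 → July 20, 2072.
Counting forward 2 months from July 20, 2072:
month 7 + 2 = 9 → September 2072.
Day 20 is valid in September, giving September 20, 2072.

September 20, 2072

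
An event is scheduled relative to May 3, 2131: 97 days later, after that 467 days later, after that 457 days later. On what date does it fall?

February 17, 2134

Counting forward 97 days from May 3, 2131:
May has 31 days, so 31 − 3 = 28 days remain after May 3, 2131; 97 − 28 = 69 left.
June 2131 has 30 days: 69 − 30 = 39 left.
July 2131 has 31 days: 39 − 31 = 8 left.
8 days into August 2131 → August 8, 2131.
Adding 467 days from August 8, 2131:
August has 31 days, so 31 − 8 = 23 days remain after August 8, 2131; 467 − 23 = 444 left.
September 2131 has 30 days: 444 − 30 = 414 left.
October 2131 has 31 days: 414 − 31 = 383 left.
November 2131 has 30 days: 383 − 30 = 353 left.
December 2131 has 31 days: 353 − 31 = 322 left.
January 2132 has 31 days: 322 − 31 = 291 left.
February 2132 has 29 days (2132 is a leap year): 291 − 29 = 262 left.
March 2132 has 31 days: 262 − 31 = 231 left.
April 2132 has 30 days: 231 − 30 = 201 left.
May 2132 has 31 days: 201 − 31 = 170 left.
June 2132 has 30 days: 170 − 30 = 140 left.
July 2132 has 31 days: 140 − 31 = 109 left.
August 2132 has 31 days: 109 − 31 = 78 left.
September 2132 has 30 days: 78 − 30 = 48 left.
October 2132 has 31 days: 48 − 31 = 17 left.
17 days into November 2132 → November 17, 2132.
Counting forward 457 days from November 17, 2132:
November has 30 days, so 30 − 17 = 13 days remain after November 17, 2132; 457 − 13 = 444 left.
December 2132 has 31 days: 444 − 31 = 413 left.
January 2133 has 31 days: 413 − 31 = 382 left.
February 2133 has 28 days (2133 is not a leap year): 382 − 28 = 354 left.
March 2133 has 31 days: 354 − 31 = 323 left.
April 2133 has 30 days: 323 − 30 = 293 left.
May 2133 has 31 days: 293 − 31 = 262 left.
June 2133 has 30 days: 262 − 30 = 232 left.
July 2133 has 31 days: 232 − 31 = 201 left.
August 2133 has 31 days: 201 − 31 = 170 left.
September 2133 has 30 days: 170 − 30 = 140 left.
October 2133 has 31 days: 140 − 31 = 109 left.
November 2133 has 30 days: 109 − 30 = 79 left.
December 2133 has 31 days: 79 − 31 = 48 left.
January 2134 has 31 days: 48 − 31 = 17 left.
17 days into February 2134 → February 17, 2134.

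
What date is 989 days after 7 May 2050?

Adding 989 days from May 7, 2050.
May has 31 days, so 31 − 7 = 24 days remain after May 7, 2050; 989 − 24 = 965 left.
June 2050 has 30 days: 965 − 30 = 935 left.
July 2050 has 31 days: 935 − 31 = 904 left.
August 2050 has 31 days: 904 − 31 = 873 left.
September 2050 has 30 days: 873 − 30 = 843 left.
October 2050 has 31 days: 843 − 31 = 812 left.
November 2050 has 30 days: 812 − 30 = 782 left.
December 2050 has 31 days: 782 − 31 = 751 left.
January 2051 has 31 days: 751 − 31 = 720 left.
February 2051 has 28 days (2051 is not a leap year): 720 − 28 = 692 left.
March 2051 has 31 days: 692 − 31 = 661 left.
April 2051 has 30 days: 661 − 30 = 631 left.
May 2051 has 31 days: 631 − 31 = 600 left.
June 2051 has 30 days: 600 − 30 = 570 left.
July 2051 has 31 days: 570 − 31 = 539 left.
August 2051 has 31 days: 539 − 31 = 508 left.
September 2051 has 30 days: 508 − 30 = 478 left.
October 2051 has 31 days: 478 − 31 = 447 left.
November 2051 has 30 days: 447 − 30 = 417 left.
December 2051 has 31 days: 417 − 31 = 386 left.
January 2052 has 31 days: 386 − 31 = 355 left.
February 2052 has 29 days (2052 is a leap year): 355 − 29 = 326 left.
March 2052 has 31 days: 326 − 31 = 295 left.
April 2052 has 30 days: 295 − 30 = 265 left.
May 2052 has 31 days: 265 − 31 = 234 left.
June 2052 has 30 days: 234 − 30 = 204 left.
July 2052 has 31 days: 204 − 31 = 173 left.
August 2052 has 31 days: 173 − 31 = 142 left.
September 2052 has 30 days: 142 − 30 = 112 left.
October 2052 has 31 days: 112 − 31 = 81 left.
November 2052 has 30 days: 81 − 30 = 51 left.
December 2052 has 31 days: 51 − 31 = 20 left.
20 days into January 2053 → January 20, 2053.

January 20, 2053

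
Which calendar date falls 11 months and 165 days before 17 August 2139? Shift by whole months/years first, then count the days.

Subtracting 11 months and 165 days from August 17, 2139: first the month/year part, then the days.
month 8 − 11 = -3, which is month 9 of year 2138 → September 2138.
Day 17 is valid in September, giving September 17, 2138.
Now subtract 165 days from September 17, 2138.
Going back 17 days from September 17, 2138 reaches the end of the previous month; 165 − 17 = 148 left.
August 2138 has 31 days: 148 − 31 = 117 left.
July 2138 has 31 days: 117 − 31 = 86 left.
June 2138 has 30 days: 86 − 30 = 56 left.
May 2138 has 31 days: 56 − 31 = 25 left.
April 2138 has 30 days; 30 − 25 = 5 → April 5, 2138.

April 5, 2138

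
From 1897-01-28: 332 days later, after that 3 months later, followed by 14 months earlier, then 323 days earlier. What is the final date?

Adding 332 days from January 28, 1897:
January has 31 days, so 31 − 28 = 3 days remain after January 28, 1897; 332 − 3 = 329 left.
February 1897 has 28 days (1897 is not a leap year): 329 − 28 = 301 left.
March 1897 has 31 days: 301 − 31 = 270 left.
April 1897 has 30 days: 270 − 30 = 240 left.
May 1897 has 31 days: 240 − 31 = 209 left.
June 1897 has 30 days: 209 − 30 = 179 left.
July 1897 has 31 days: 179 − 31 = 148 left.
August 1897 has 31 days: 148 − 31 = 117 left.
September 1897 has 30 days: 117 − 30 = 87 left.
October 1897 has 31 days: 87 − 31 = 56 left.
November 1897 has 30 days: 56 − 30 = 26 left.
26 days into December 1897 → December 26, 1897.
Advancing 3 months from December 26, 1897:
month 12 + 3 = 15, which is month 3 of year 1898 → March 1898.
Day 26 is valid in March, giving March 26, 1898.
Counting back 14 months from March 26, 1898:
month 3 − 14 = -11, which is month 1 of year 1897 → January 1897.
Day 26 is valid in January, giving January 26, 1897.
Counting back 323 days from January 26, 1897:
Going back 26 days from January 26, 1897 reaches the end of the previous month; 323 − 26 = 297 left.
December 1896 has 31 days: 297 − 31 = 266 left.
November 1896 has 30 days: 266 − 30 = 236 left.
October 1896 has 31 days: 236 − 31 = 205 left.
September 1896 has 30 days: 205 − 30 = 175 left.
August 1896 has 31 days: 175 − 31 = 144 left.
July 1896 has 31 days: 144 − 31 = 113 left.
June 1896 has 30 days: 113 − 30 = 83 left.
May 1896 has 31 days: 83 − 31 = 52 left.
April 1896 has 30 days: 52 − 30 = 22 left.
March 1896 has 31 days; 31 − 22 = 9 → March 9, 1896.

March 9, 1896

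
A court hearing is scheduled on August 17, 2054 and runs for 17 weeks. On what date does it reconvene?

Advancing 17 weeks = 119 days from August 17, 2054.
August has 31 days, so 31 − 17 = 14 days remain after August 17, 2054; 119 − 14 = 105 left.
September 2054 has 30 days: 105 − 30 = 75 left.
October 2054 has 31 days: 75 − 31 = 44 left.
November 2054 has 30 days: 44 − 30 = 14 left.
14 days into December 2054 → December 14, 2054.

December 14, 2054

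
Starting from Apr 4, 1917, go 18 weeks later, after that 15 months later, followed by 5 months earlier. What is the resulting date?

June 8, 1918

Adding 18 weeks (= 126 days) from April 4, 1917:
April has 30 days, so 30 − 4 = 26 days remain after April 4, 1917; 126 − 26 = 100 left.
May 1917 has 31 days: 100 − 31 = 69 left.
June 1917 has 30 days: 69 − 30 = 39 left.
July 1917 has 31 days: 39 − 31 = 8 left.
8 days into August 1917 → August 8, 1917.
Adding 15 months from August 8, 1917:
month 8 + 15 = 23, which is month 11 of year 1918 → November 1918.
Day 8 is valid in November, giving November 8, 1918.
Subtracting 5 months from November 8, 1918:
month 11 − 5 = 6 → June 1918.
Day 8 is valid in June, giving June 8, 1918.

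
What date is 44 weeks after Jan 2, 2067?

November 6, 2067

Advancing 44 weeks = 308 days from January 2, 2067.
January has 31 days, so 31 − 2 = 29 days remain after January 2, 2067; 308 − 29 = 279 left.
February 2067 has 28 days (2067 is not a leap year): 279 − 28 = 251 left.
March 2067 has 31 days: 251 − 31 = 220 left.
April 2067 has 30 days: 220 − 30 = 190 left.
May 2067 has 31 days: 190 − 31 = 159 left.
June 2067 has 30 days: 159 − 30 = 129 left.
July 2067 has 31 days: 129 − 31 = 98 left.
August 2067 has 31 days: 98 − 31 = 67 left.
September 2067 has 30 days: 67 − 30 = 37 left.
October 2067 has 31 days: 37 − 31 = 6 left.
6 days into November 2067 → November 6, 2067.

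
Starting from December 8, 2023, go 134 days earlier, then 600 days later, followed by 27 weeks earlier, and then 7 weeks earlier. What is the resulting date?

Counting back 134 days from December 8, 2023:
Going back 8 days from December 8, 2023 reaches the end of the previous month; 134 − 8 = 126 left.
November 2023 has 30 days: 126 − 30 = 96 left.
October 2023 has 31 days: 96 − 31 = 65 left.
September 2023 has 30 days: 65 − 30 = 35 left.
August 2023 has 31 days: 35 − 31 = 4 left.
July 2023 has 31 days; 31 − 4 = 27 → July 27, 2023.
Counting forward 600 days from July 27, 2023:
July has 31 days, so 31 − 27 = 4 days remain after July 27, 2023; 600 − 4 = 596 left.
August 2023 has 31 days: 596 − 31 = 565 left.
September 2023 has 30 days: 565 − 30 = 535 left.
October 2023 has 31 days: 535 − 31 = 504 left.
November 2023 has 30 days: 504 − 30 = 474 left.
December 2023 has 31 days: 474 − 31 = 443 left.
January 2024 has 31 days: 443 − 31 = 412 left.
February 2024 has 29 days (2024 is a leap year): 412 − 29 = 383 left.
March 2024 has 31 days: 383 − 31 = 352 left.
April 2024 has 30 days: 352 − 30 = 322 left.
May 2024 has 31 days: 322 − 31 = 291 left.
June 2024 has 30 days: 291 − 30 = 261 left.
July 2024 has 31 days: 261 − 31 = 230 left.
August 2024 has 31 days: 230 − 31 = 199 left.
September 2024 has 30 days: 199 − 30 = 169 left.
October 2024 has 31 days: 169 − 31 = 138 left.
November 2024 has 30 days: 138 − 30 = 108 left.
December 2024 has 31 days: 108 − 31 = 77 left.
January 2025 has 31 days: 77 − 31 = 46 left.
February 2025 has 28 days (2025 is not a leap year): 46 − 28 = 18 left.
18 days into March 2025 → March 18, 2025.
Subtracting 27 weeks (= 189 days) from March 18, 2025:
Going back 18 days from March 18, 2025 reaches the end of the previous month; 189 − 18 = 171 left.
February 2025 has 28 days (2025 is not a leap year): 171 − 28 = 143 left.
January 2025 has 31 days: 143 − 31 = 112 left.
December 2024 has 31 days: 112 − 31 = 81 left.
November 2024 has 30 days: 81 − 30 = 51 left.
October 2024 has 31 days: 51 − 31 = 20 left.
September 2024 has 30 days; 30 − 20 = 10 → September 10, 2024.
Subtracting 7 weeks (= 49 days) from September 10, 2024:
Going back 10 days from September 10, 2024 reaches the end of the previous month; 49 − 10 = 39 left.
August 2024 has 31 days: 39 − 31 = 8 left.
July 2024 has 31 days; 31 − 8 = 23 → July 23, 2024.

July 23, 2024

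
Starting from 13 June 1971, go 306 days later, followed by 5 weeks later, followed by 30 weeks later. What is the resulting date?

December 15, 1972

Advancing 306 days from June 13, 1971:
June has 30 days, so 30 − 13 = 17 days remain after June 13, 1971; 306 − 17 = 289 left.
July 1971 has 31 days: 289 − 31 = 258 left.
August 1971 has 31 days: 258 − 31 = 227 left.
September 1971 has 30 days: 227 − 30 = 197 left.
October 1971 has 31 days: 197 − 31 = 166 left.
November 1971 has 30 days: 166 − 30 = 136 left.
December 1971 has 31 days: 136 − 31 = 105 left.
January 1972 has 31 days: 105 − 31 = 74 left.
February 1972 has 29 days (1972 is a leap year): 74 − 29 = 45 left.
March 1972 has 31 days: 45 − 31 = 14 left.
14 days into April 1972 → April 14, 1972.
Advancing 5 weeks (= 35 days) from April 14, 1972:
April has 30 days, so 30 − 14 = 16 days remain after April 14, 1972; 35 − 16 = 19 left.
19 days into May 1972 → May 19, 1972.
Advancing 30 weeks (= 210 days) from May 19, 1972:
May has 31 days, so 31 − 19 = 12 days remain after May 19, 1972; 210 − 12 = 198 left.
June 1972 has 30 days: 198 − 30 = 168 left.
July 1972 has 31 days: 168 − 31 = 137 left.
August 1972 has 31 days: 137 − 31 = 106 left.
September 1972 has 30 days: 106 − 30 = 76 left.
October 1972 has 31 days: 76 − 31 = 45 left.
November 1972 has 30 days: 45 − 30 = 15 left.
15 days into December 1972 → December 15, 1972.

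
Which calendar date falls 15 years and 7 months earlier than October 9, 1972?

March 9, 1957

Going back 15 years and 7 months from October 9, 1972.
-15 years → 1957; month 10 − 7 = 3 → March 1957.
Day 9 is valid in March, giving March 9, 1957.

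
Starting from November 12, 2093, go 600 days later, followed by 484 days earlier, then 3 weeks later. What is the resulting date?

March 29, 2094

Advancing 600 days from November 12, 2093:
November has 30 days, so 30 − 12 = 18 days remain after November 12, 2093; 600 − 18 = 582 left.
December 2093 has 31 days: 582 − 31 = 551 left.
January 2094 has 31 days: 551 − 31 = 520 left.
February 2094 has 28 days (2094 is not a leap year): 520 − 28 = 492 left.
March 2094 has 31 days: 492 − 31 = 461 left.
April 2094 has 30 days: 461 − 30 = 431 left.
May 2094 has 31 days: 431 − 31 = 400 left.
June 2094 has 30 days: 400 − 30 = 370 left.
July 2094 has 31 days: 370 − 31 = 339 left.
August 2094 has 31 days: 339 − 31 = 308 left.
September 2094 has 30 days: 308 − 30 = 278 left.
October 2094 has 31 days: 278 − 31 = 247 left.
November 2094 has 30 days: 247 − 30 = 217 left.
December 2094 has 31 days: 217 − 31 = 186 left.
January 2095 has 31 days: 186 − 31 = 155 left.
February 2095 has 28 days (2095 is not a leap year): 155 − 28 = 127 left.
March 2095 has 31 days: 127 − 31 = 96 left.
April 2095 has 30 days: 96 − 30 = 66 left.
May 2095 has 31 days: 66 − 31 = 35 left.
June 2095 has 30 days: 35 − 30 = 5 left.
5 days into July 2095 → July 5, 2095.
Counting back 484 days from July 5, 2095:
Going back 5 days from July 5, 2095 reaches the end of the previous month; 484 − 5 = 479 left.
June 2095 has 30 days: 479 − 30 = 449 left.
May 2095 has 31 days: 449 − 31 = 418 left.
April 2095 has 30 days: 418 − 30 = 388 left.
March 2095 has 31 days: 388 − 31 = 357 left.
February 2095 has 28 days (2095 is not a leap year): 357 − 28 = 329 left.
January 2095 has 31 days: 329 − 31 = 298 left.
December 2094 has 31 days: 298 − 31 = 267 left.
November 2094 has 30 days: 267 − 30 = 237 left.
October 2094 has 31 days: 237 − 31 = 206 left.
September 2094 has 30 days: 206 − 30 = 176 left.
August 2094 has 31 days: 176 − 31 = 145 left.
July 2094 has 31 days: 145 − 31 = 114 left.
June 2094 has 30 days: 114 − 30 = 84 left.
May 2094 has 31 days: 84 − 31 = 53 left.
April 2094 has 30 days: 53 − 30 = 23 left.
March 2094 has 31 days; 31 − 23 = 8 → March 8, 2094.
Counting forward 3 weeks (= 21 days) from March 8, 2094:
March has 31 days; 8 + 21 = 29, still in March.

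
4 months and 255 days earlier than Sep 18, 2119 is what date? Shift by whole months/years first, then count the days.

September 5, 2118

Going back 4 months and 255 days from September 18, 2119: first the month/year part, then the days.
month 9 − 4 = 5 → May 2119.
Day 18 is valid in May, giving May 18, 2119.
Now subtract 255 days from May 18, 2119.
Going back 18 days from May 18, 2119 reaches the end of the previous month; 255 − 18 = 237 left.
April 2119 has 30 days: 237 − 30 = 207 left.
March 2119 has 31 days: 207 − 31 = 176 left.
February 2119 has 28 days (2119 is not a leap year): 176 − 28 = 148 left.
January 2119 has 31 days: 148 − 31 = 117 left.
December 2118 has 31 days: 117 − 31 = 86 left.
November 2118 has 30 days: 86 − 30 = 56 left.
October 2118 has 31 days: 56 − 31 = 25 left.
September 2118 has 30 days; 30 − 25 = 5 → September 5, 2118.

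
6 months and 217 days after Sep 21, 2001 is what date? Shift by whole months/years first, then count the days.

October 24, 2002

Adding 6 months and 217 days from September 21, 2001: first the month/year part, then the days.
month 9 + 6 = 15, which is month 3 of year 2002 → March 2002.
Day 21 is valid in March, giving March 21, 2002.
Now add 217 days from March 21, 2002.
March has 31 days, so 31 − 21 = 10 days remain after March 21, 2002; 217 − 10 = 207 left.
April 2002 has 30 days: 207 − 30 = 177 left.
May 2002 has 31 days: 177 − 31 = 146 left.
June 2002 has 30 days: 146 − 30 = 116 left.
July 2002 has 31 days: 116 − 31 = 85 left.
August 2002 has 31 days: 85 − 31 = 54 left.
September 2002 has 30 days: 54 − 30 = 24 left.
24 days into October 2002 → October 24, 2002.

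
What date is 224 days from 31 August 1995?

Counting forward 224 days from August 31, 1995.
August has 31 days, so 31 − 31 = 0 days remain after August 31, 1995; 224 − 0 = 224 left.
September 1995 has 30 days: 224 − 30 = 194 left.
October 1995 has 31 days: 194 − 31 = 163 left.
November 1995 has 30 days: 163 − 30 = 133 left.
December 1995 has 31 days: 133 − 31 = 102 left.
January 1996 has 31 days: 102 − 31 = 71 left.
February 1996 has 29 days (1996 is a leap year): 71 − 29 = 42 left.
March 1996 has 31 days: 42 − 31 = 11 left.
11 days into April 1996 → April 11, 1996.

April 11, 1996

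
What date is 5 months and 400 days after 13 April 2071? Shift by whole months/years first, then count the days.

October 17, 2072

Advancing 5 months and 400 days from April 13, 2071: first the month/year part, then the days.
month 4 + 5 = 9 → September 2071.
Day 13 is valid in September, giving September 13, 2071.
Now add 400 days from September 13, 2071.
September has 30 days, so 30 − 13 = 17 days remain after September 13, 2071; 400 − 17 = 383 left.
October 2071 has 31 days: 383 − 31 = 352 left.
November 2071 has 30 days: 352 − 30 = 322 left.
December 2071 has 31 days: 322 − 31 = 291 left.
January 2072 has 31 days: 291 − 31 = 260 left.
February 2072 has 29 days (2072 is a leap year): 260 − 29 = 231 left.
March 2072 has 31 days: 231 − 31 = 200 left.
April 2072 has 30 days: 200 − 30 = 170 left.
May 2072 has 31 days: 170 − 31 = 139 left.
June 2072 has 30 days: 139 − 30 = 109 left.
July 2072 has 31 days: 109 − 31 = 78 left.
August 2072 has 31 days: 78 − 31 = 47 left.
September 2072 has 30 days: 47 − 30 = 17 left.
17 days into October 2072 → October 17, 2072.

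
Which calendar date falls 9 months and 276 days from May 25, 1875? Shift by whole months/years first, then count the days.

November 27, 1876

Counting forward 9 months and 276 days from May 25, 1875: first the month/year part, then the days.
month 5 + 9 = 14, which is month 2 of year 1876 → February 1876.
Day 25 is valid in February, giving February 25, 1876.
Now add 276 days from February 25, 1876.
February has 29 days, so 29 − 25 = 4 days remain after February 25, 1876; 276 − 4 = 272 left.
March 1876 has 31 days: 272 − 31 = 241 left.
April 1876 has 30 days: 241 − 30 = 211 left.
May 1876 has 31 days: 211 − 31 = 180 left.
June 1876 has 30 days: 180 − 30 = 150 left.
July 1876 has 31 days: 150 − 31 = 119 left.
August 1876 has 31 days: 119 − 31 = 88 left.
September 1876 has 30 days: 88 − 30 = 58 left.
October 1876 has 31 days: 58 − 31 = 27 left.
27 days into November 1876 → November 27, 1876.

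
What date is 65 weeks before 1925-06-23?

Subtracting 65 weeks = 455 days from June 23, 1925.
Going back 23 days from June 23, 1925 reaches the end of the previous month; 455 − 23 = 432 left.
May 1925 has 31 days: 432 − 31 = 401 left.
April 1925 has 30 days: 401 − 30 = 371 left.
March 1925 has 31 days: 371 − 31 = 340 left.
February 1925 has 28 days (1925 is not a leap year): 340 − 28 = 312 left.
January 1925 has 31 days: 312 − 31 = 281 left.
December 1924 has 31 days: 281 − 31 = 250 left.
November 1924 has 30 days: 250 − 30 = 220 left.
October 1924 has 31 days: 220 − 31 = 189 left.
September 1924 has 30 days: 189 − 30 = 159 left.
August 1924 has 31 days: 159 − 31 = 128 left.
July 1924 has 31 days: 128 − 31 = 97 left.
June 1924 has 30 days: 97 − 30 = 67 left.
May 1924 has 31 days: 67 − 31 = 36 left.
April 1924 has 30 days: 36 − 30 = 6 left.
March 1924 has 31 days; 31 − 6 = 25 → March 25, 1924.

March 25, 1924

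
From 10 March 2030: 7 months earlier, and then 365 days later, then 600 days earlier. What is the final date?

Going back 7 months from March 10, 2030:
month 3 − 7 = -4, which is month 8 of year 2029 → August 2029.
Day 10 is valid in August, giving August 10, 2029.
Advancing 365 days from August 10, 2029:
August has 31 days, so 31 − 10 = 21 days remain after August 10, 2029; 365 − 21 = 344 left.
September 2029 has 30 days: 344 − 30 = 314 left.
October 2029 has 31 days: 314 − 31 = 283 left.
November 2029 has 30 days: 283 − 30 = 253 left.
December 2029 has 31 days: 253 − 31 = 222 left.
January 2030 has 31 days: 222 − 31 = 191 left.
February 2030 has 28 days (2030 is not a leap year): 191 − 28 = 163 left.
March 2030 has 31 days: 163 − 31 = 132 left.
April 2030 has 30 days: 132 − 30 = 102 left.
May 2030 has 31 days: 102 − 31 = 71 left.
June 2030 has 30 days: 71 − 30 = 41 left.
July 2030 has 31 days: 41 − 31 = 10 left.
10 days into August 2030 → August 10, 2030.
Subtracting 600 days from August 10, 2030:
Going back 10 days from August 10, 2030 reaches the end of the previous month; 600 − 10 = 590 left.
July 2030 has 31 days: 590 − 31 = 559 left.
June 2030 has 30 days: 559 − 30 = 529 left.
May 2030 has 31 days: 529 − 31 = 498 left.
April 2030 has 30 days: 498 − 30 = 468 left.
March 2030 has 31 days: 468 − 31 = 437 left.
February 2030 has 28 days (2030 is not a leap year): 437 − 28 = 409 left.
January 2030 has 31 days: 409 − 31 = 378 left.
December 2029 has 31 days: 378 − 31 = 347 left.
November 2029 has 30 days: 347 − 30 = 317 left.
October 2029 has 31 days: 317 − 31 = 286 left.
September 2029 has 30 days: 286 − 30 = 256 left.
August 2029 has 31 days: 256 − 31 = 225 left.
July 2029 has 31 days: 225 − 31 = 194 left.
June 2029 has 30 days: 194 − 30 = 164 left.
May 2029 has 31 days: 164 − 31 = 133 left.
April 2029 has 30 days: 133 − 30 = 103 left.
March 2029 has 31 days: 103 − 31 = 72 left.
February 2029 has 28 days (2029 is not a leap year): 72 − 28 = 44 left.
January 2029 has 31 days: 44 − 31 = 13 left.
December 2028 has 31 days; 31 − 13 = 18 → December 18, 2028.

December 18, 2028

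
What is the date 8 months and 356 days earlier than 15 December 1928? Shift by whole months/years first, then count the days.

April 25, 1927

Going back 8 months and 356 days from December 15, 1928: first the month/year part, then the days.
month 12 − 8 = 4 → April 1928.
Day 15 is valid in April, giving April 15, 1928.
Now subtract 356 days from April 15, 1928.
Going back 15 days from April 15, 1928 reaches the end of the previous month; 356 − 15 = 341 left.
March 1928 has 31 days: 341 − 31 = 310 left.
February 1928 has 29 days (1928 is a leap year): 310 − 29 = 281 left.
January 1928 has 31 days: 281 − 31 = 250 left.
December 1927 has 31 days: 250 − 31 = 219 left.
November 1927 has 30 days: 219 − 30 = 189 left.
October 1927 has 31 days: 189 − 31 = 158 left.
September 1927 has 30 days: 158 − 30 = 128 left.
August 1927 has 31 days: 128 − 31 = 97 left.
July 1927 has 31 days: 97 − 31 = 66 left.
June 1927 has 30 days: 66 − 30 = 36 left.
May 1927 has 31 days: 36 − 31 = 5 left.
April 1927 has 30 days; 30 − 5 = 25 → April 25, 1927.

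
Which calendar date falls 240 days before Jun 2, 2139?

Subtracting 240 days from June 2, 2139.
Going back 2 days from June 2, 2139 reaches the end of the previous month; 240 − 2 = 238 left.
May 2139 has 31 days: 238 − 31 = 207 left.
April 2139 has 30 days: 207 − 30 = 177 left.
March 2139 has 31 days: 177 − 31 = 146 left.
February 2139 has 28 days (2139 is not a leap year): 146 − 28 = 118 left.
January 2139 has 31 days: 118 − 31 = 87 left.
December 2138 has 31 days: 87 − 31 = 56 left.
November 2138 has 30 days: 56 − 30 = 26 left.
October 2138 has 31 days; 31 − 26 = 5 → October 5, 2138.

October 5, 2138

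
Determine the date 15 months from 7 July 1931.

Counting forward 15 months from July 7, 1931.
month 7 + 15 = 22, which is month 10 of year 1932 → October 1932.
Day 7 is valid in October, giving October 7, 1932.

October 7, 1932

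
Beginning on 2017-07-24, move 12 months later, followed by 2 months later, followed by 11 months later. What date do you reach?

Counting forward 12 months from July 24, 2017:
month 7 + 12 = 19, which is month 7 of year 2018 → July 2018.
Day 24 is valid in July, giving July 24, 2018.
Advancing 2 months from July 24, 2018:
month 7 + 2 = 9 → September 2018.
Day 24 is valid in September, giving September 24, 2018.
Adding 11 months from September 24, 2018:
month 9 + 11 = 20, which is month 8 of year 2019 → August 2019.
Day 24 is valid in August, giving August 24, 2019.

August 24, 2019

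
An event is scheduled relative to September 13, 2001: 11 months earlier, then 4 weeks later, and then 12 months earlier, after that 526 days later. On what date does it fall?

Subtracting 11 months from September 13, 2001:
month 9 − 11 = -2, which is month 10 of year 2000 → October 2000.
Day 13 is valid in October, giving October 13, 2000.
Adding 4 weeks (= 28 days) from October 13, 2000:
October has 31 days, so 31 − 13 = 18 days remain after October 13, 2000; 28 − 18 = 10 left.
10 days into November 2000 → November 10, 2000.
Counting back 12 months from November 10, 2000:
month 11 − 12 = -1, which is month 11 of year 1999 → November 1999.
Day 10 is valid in November, giving November 10, 1999.
Counting forward 526 days from November 10, 1999:
November has 30 days, so 30 − 10 = 20 days remain after November 10, 1999; 526 − 20 = 506 left.
December 1999 has 31 days: 506 − 31 = 475 left.
January 2000 has 31 days: 475 − 31 = 444 left.
February 2000 has 29 days (2000 is a leap year (divisible by 400)): 444 − 29 = 415 left.
March 2000 has 31 days: 415 − 31 = 384 left.
April 2000 has 30 days: 384 − 30 = 354 left.
May 2000 has 31 days: 354 − 31 = 323 left.
June 2000 has 30 days: 323 − 30 = 293 left.
July 2000 has 31 days: 293 − 31 = 262 left.
August 2000 has 31 days: 262 − 31 = 231 left.
September 2000 has 30 days: 231 − 30 = 201 left.
October 2000 has 31 days: 201 − 31 = 170 left.
November 2000 has 30 days: 170 − 30 = 140 left.
December 2000 has 31 days: 140 − 31 = 109 left.
January 2001 has 31 days: 109 − 31 = 78 left.
February 2001 has 28 days (2001 is not a leap year): 78 − 28 = 50 left.
March 2001 has 31 days: 50 − 31 = 19 left.
19 days into April 2001 → April 19, 2001.

April 19, 2001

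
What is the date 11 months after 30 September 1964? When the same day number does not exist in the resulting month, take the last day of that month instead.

Advancing 11 months from September 30, 1964.
month 9 + 11 = 20, which is month 8 of year 1965 → August 1965.
Day 30 is valid in August, giving August 30, 1965.

August 30, 1965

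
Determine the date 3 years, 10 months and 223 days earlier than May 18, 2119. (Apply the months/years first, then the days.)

December 7, 2114

Going back 3 years, 10 months and 223 days from May 18, 2119: first the month/year part, then the days.
-3 years → 2116; month 5 − 10 = -5, which is month 7 of year 2115 → July 2115.
Day 18 is valid in July, giving July 18, 2115.
Now subtract 223 days from July 18, 2115.
Going back 18 days from July 18, 2115 reaches the end of the previous month; 223 − 18 = 205 left.
June 2115 has 30 days: 205 − 30 = 175 left.
May 2115 has 31 days: 175 − 31 = 144 left.
April 2115 has 30 days: 144 − 30 = 114 left.
March 2115 has 31 days: 114 − 31 = 83 left.
February 2115 has 28 days (2115 is not a leap year): 83 − 28 = 55 left.
January 2115 has 31 days: 55 − 31 = 24 left.
December 2114 has 31 days; 31 − 24 = 7 → December 7, 2114.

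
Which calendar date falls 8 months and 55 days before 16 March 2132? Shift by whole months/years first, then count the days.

May 22, 2131

Counting back 8 months and 55 days from March 16, 2132: first the month/year part, then the days.
month 3 − 8 = -5, which is month 7 of year 2131 → July 2131.
Day 16 is valid in July, giving July 16, 2131.
Now subtract 55 days from July 16, 2131.
Going back 16 days from July 16, 2131 reaches the end of the previous month; 55 − 16 = 39 left.
June 2131 has 30 days: 39 − 30 = 9 left.
May 2131 has 31 days; 31 − 9 = 22 → May 22, 2131.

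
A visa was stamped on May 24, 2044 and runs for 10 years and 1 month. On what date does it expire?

Adding 10 years and 1 month from May 24, 2044.
+10 years → 2054; month 5 + 1 = 6 → June 2054.
Day 24 is valid in June, giving June 24, 2054.

June 24, 2054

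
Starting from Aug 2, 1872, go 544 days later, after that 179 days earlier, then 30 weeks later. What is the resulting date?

Advancing 544 days from August 2, 1872:
August has 31 days, so 31 − 2 = 29 days remain after August 2, 1872; 544 − 29 = 515 left.
September 1872 has 30 days: 515 − 30 = 485 left.
October 1872 has 31 days: 485 − 31 = 454 left.
November 1872 has 30 days: 454 − 30 = 424 left.
December 1872 has 31 days: 424 − 31 = 393 left.
January 1873 has 31 days: 393 − 31 = 362 left.
February 1873 has 28 days (1873 is not a leap year): 362 − 28 = 334 left.
March 1873 has 31 days: 334 − 31 = 303 left.
April 1873 has 30 days: 303 − 30 = 273 left.
May 1873 has 31 days: 273 − 31 = 242 left.
June 1873 has 30 days: 242 − 30 = 212 left.
July 1873 has 31 days: 212 − 31 = 181 left.
August 1873 has 31 days: 181 − 31 = 150 left.
September 1873 has 30 days: 150 − 30 = 120 left.
October 1873 has 31 days: 120 − 31 = 89 left.
November 1873 has 30 days: 89 − 30 = 59 left.
December 1873 has 31 days: 59 − 31 = 28 left.
28 days into January 1874 → January 28, 1874.
Counting back 179 days from January 28, 1874:
Going back 28 days from January 28, 1874 reaches the end of the previous month; 179 − 28 = 151 left.
December 1873 has 31 days: 151 − 31 = 120 left.
November 1873 has 30 days: 120 − 30 = 90 left.
October 1873 has 31 days: 90 − 31 = 59 left.
September 1873 has 30 days: 59 − 30 = 29 left.
August 1873 has 31 days; 31 − 29 = 2 → August 2, 1873.
Counting forward 30 weeks (= 210 days) from August 2, 1873:
August has 31 days, so 31 − 2 = 29 days remain after August 2, 1873; 210 − 29 = 181 left.
September 1873 has 30 days: 181 − 30 = 151 left.
October 1873 has 31 days: 151 − 31 = 120 left.
November 1873 has 30 days: 120 − 30 = 90 left.
December 1873 has 31 days: 90 − 31 = 59 left.
January 1874 has 31 days: 59 − 31 = 28 left.
28 days into February 1874 → February 28, 1874.

February 28, 1874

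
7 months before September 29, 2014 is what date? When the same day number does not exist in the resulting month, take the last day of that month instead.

February 28, 2014

Subtracting 7 months from September 29, 2014.
month 9 − 7 = 2 → February 2014.
February 2014 has only 28 days (2014 is not a leap year — relevant if February), and the start was day 29, so the date clamps to February 28, 2014.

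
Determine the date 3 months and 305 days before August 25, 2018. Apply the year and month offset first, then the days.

July 24, 2017

Counting back 3 months and 305 days from August 25, 2018: first the month/year part, then the days.
month 8 − 3 = 5 → May 2018.
Day 25 is valid in May, giving May 25, 2018.
Now subtract 305 days from May 25, 2018.
Going back 25 days from May 25, 2018 reaches the end of the previous month; 305 − 25 = 280 left.
April 2018 has 30 days: 280 − 30 = 250 left.
March 2018 has 31 days: 250 − 31 = 219 left.
February 2018 has 28 days (2018 is not a leap year): 219 − 28 = 191 left.
January 2018 has 31 days: 191 − 31 = 160 left.
December 2017 has 31 days: 160 − 31 = 129 left.
November 2017 has 30 days: 129 − 30 = 99 left.
October 2017 has 31 days: 99 − 31 = 68 left.
September 2017 has 30 days: 68 − 30 = 38 left.
August 2017 has 31 days: 38 − 31 = 7 left.
July 2017 has 31 days; 31 − 7 = 24 → July 24, 2017.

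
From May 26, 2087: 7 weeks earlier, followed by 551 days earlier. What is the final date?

October 3, 2085

Counting back 7 weeks (= 49 days) from May 26, 2087:
Going back 26 days from May 26, 2087 reaches the end of the previous month; 49 − 26 = 23 left.
April 2087 has 30 days; 30 − 23 = 7 → April 7, 2087.
Going back 551 days from April 7, 2087:
Going back 7 days from April 7, 2087 reaches the end of the previous month; 551 − 7 = 544 left.
March 2087 has 31 days: 544 − 31 = 513 left.
February 2087 has 28 days (2087 is not a leap year): 513 − 28 = 485 left.
January 2087 has 31 days: 485 − 31 = 454 left.
December 2086 has 31 days: 454 − 31 = 423 left.
November 2086 has 30 days: 423 − 30 = 393 left.
October 2086 has 31 days: 393 − 31 = 362 left.
September 2086 has 30 days: 362 − 30 = 332 left.
August 2086 has 31 days: 332 − 31 = 301 left.
July 2086 has 31 days: 301 − 31 = 270 left.
June 2086 has 30 days: 270 − 30 = 240 left.
May 2086 has 31 days: 240 − 31 = 209 left.
April 2086 has 30 days: 209 − 30 = 179 left.
March 2086 has 31 days: 179 − 31 = 148 left.
February 2086 has 28 days (2086 is not a leap year): 148 − 28 = 120 left.
January 2086 has 31 days: 120 − 31 = 89 left.
December 2085 has 31 days: 89 − 31 = 58 left.
November 2085 has 30 days: 58 − 30 = 28 left.
October 2085 has 31 days; 31 − 28 = 3 → October 3, 2085.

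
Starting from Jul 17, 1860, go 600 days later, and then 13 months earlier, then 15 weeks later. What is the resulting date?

May 25, 1861

Adding 600 days from July 17, 1860:
July has 31 days, so 31 − 17 = 14 days remain after July 17, 1860; 600 − 14 = 586 left.
August 1860 has 31 days: 586 − 31 = 555 left.
September 1860 has 30 days: 555 − 30 = 525 left.
October 1860 has 31 days: 525 − 31 = 494 left.
November 1860 has 30 days: 494 − 30 = 464 left.
December 1860 has 31 days: 464 − 31 = 433 left.
January 1861 has 31 days: 433 − 31 = 402 left.
February 1861 has 28 days (1861 is not a leap year): 402 − 28 = 374 left.
March 1861 has 31 days: 374 − 31 = 343 left.
April 1861 has 30 days: 343 − 30 = 313 left.
May 1861 has 31 days: 313 − 31 = 282 left.
June 1861 has 30 days: 282 − 30 = 252 left.
July 1861 has 31 days: 252 − 31 = 221 left.
August 1861 has 31 days: 221 − 31 = 190 left.
September 1861 has 30 days: 190 − 30 = 160 left.
October 1861 has 31 days: 160 − 31 = 129 left.
November 1861 has 30 days: 129 − 30 = 99 left.
December 1861 has 31 days: 99 − 31 = 68 left.
January 1862 has 31 days: 68 − 31 = 37 left.
February 1862 has 28 days (1862 is not a leap year): 37 − 28 = 9 left.
9 days into March 1862 → March 9, 1862.
Counting back 13 months from March 9, 1862:
month 3 − 13 = -10, which is month 2 of year 1861 → February 1861.
Day 9 is valid in February, giving February 9, 1861.
Advancing 15 weeks (= 105 days) from February 9, 1861:
February has 28 days, so 28 − 9 = 19 days remain after February 9, 1861; 105 − 19 = 86 left.
March 1861 has 31 days: 86 − 31 = 55 left.
April 1861 has 30 days: 55 − 30 = 25 left.
25 days into May 1861 → May 25, 1861.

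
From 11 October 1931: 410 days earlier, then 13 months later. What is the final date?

September 27, 1931

Counting back 410 days from October 11, 1931:
Going back 11 days from October 11, 1931 reaches the end of the previous month; 410 − 11 = 399 left.
September 1931 has 30 days: 399 − 30 = 369 left.
August 1931 has 31 days: 369 − 31 = 338 left.
July 1931 has 31 days: 338 − 31 = 307 left.
June 1931 has 30 days: 307 − 30 = 277 left.
May 1931 has 31 days: 277 − 31 = 246 left.
April 1931 has 30 days: 246 − 30 = 216 left.
March 1931 has 31 days: 216 − 31 = 185 left.
February 1931 has 28 days (1931 is not a leap year): 185 − 28 = 157 left.
January 1931 has 31 days: 157 − 31 = 126 left.
December 1930 has 31 days: 126 − 31 = 95 left.
November 1930 has 30 days: 95 − 30 = 65 left.
October 1930 has 31 days: 65 − 31 = 34 left.
September 1930 has 30 days: 34 − 30 = 4 left.
August 1930 has 31 days; 31 − 4 = 27 → August 27, 1930.
Advancing 13 months from August 27, 1930:
month 8 + 13 = 21, which is month 9 of year 1931 → September 1931.
Day 27 is valid in September, giving September 27, 1931.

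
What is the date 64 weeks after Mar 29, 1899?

June 20, 1900

Advancing 64 weeks = 448 days from March 29, 1899.
March has 31 days, so 31 − 29 = 2 days remain after March 29, 1899; 448 − 2 = 446 left.
April 1899 has 30 days: 446 − 30 = 416 left.
May 1899 has 31 days: 416 − 31 = 385 left.
June 1899 has 30 days: 385 − 30 = 355 left.
July 1899 has 31 days: 355 − 31 = 324 left.
August 1899 has 31 days: 324 − 31 = 293 left.
September 1899 has 30 days: 293 − 30 = 263 left.
October 1899 has 31 days: 263 − 31 = 232 left.
November 1899 has 30 days: 232 − 30 = 202 left.
December 1899 has 31 days: 202 − 31 = 171 left.
January 1900 has 31 days: 171 − 31 = 140 left.
February 1900 has 28 days (1900 is not a leap year (divisible by 100 but not 400)): 140 − 28 = 112 left.
March 1900 has 31 days: 112 − 31 = 81 left.
April 1900 has 30 days: 81 − 30 = 51 left.
May 1900 has 31 days: 51 − 31 = 20 left.
20 days into June 1900 → June 20, 1900.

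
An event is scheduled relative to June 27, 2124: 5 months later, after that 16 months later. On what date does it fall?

Adding 5 months from June 27, 2124:
month 6 + 5 = 11 → November 2124.
Day 27 is valid in November, giving November 27, 2124.
Adding 16 months from November 27, 2124:
month 11 + 16 = 27, which is month 3 of year 2126 → March 2126.
Day 27 is valid in March, giving March 27, 2126.

March 27, 2126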